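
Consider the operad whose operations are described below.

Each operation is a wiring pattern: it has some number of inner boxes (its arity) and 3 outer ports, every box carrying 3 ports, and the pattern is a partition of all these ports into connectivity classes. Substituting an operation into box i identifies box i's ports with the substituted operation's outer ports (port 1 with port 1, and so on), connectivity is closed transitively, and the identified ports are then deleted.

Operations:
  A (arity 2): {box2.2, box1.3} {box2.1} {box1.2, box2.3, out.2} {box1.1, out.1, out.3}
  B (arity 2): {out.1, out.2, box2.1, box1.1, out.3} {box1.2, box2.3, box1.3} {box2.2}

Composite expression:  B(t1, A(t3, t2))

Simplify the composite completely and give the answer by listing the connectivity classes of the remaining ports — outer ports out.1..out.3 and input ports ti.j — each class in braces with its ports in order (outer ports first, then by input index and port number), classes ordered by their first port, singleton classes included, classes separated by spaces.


{out.1, out.2, out.3, t1.1, t1.2, t1.3, t3.1} {t2.1} {t2.2, t3.3} {t2.3, t3.2}

Treat the ports identified at B as solder joints: merge, then drop.
A over (t3, t2) gives {out.1, out.3, t3.1} {out.2, t2.3, t3.2} {t2.1} {t2.2, t3.3}, out.j being that stage's outer ports
B over (t1, t3, t2) gives {out.1, out.2, out.3, t1.1, t1.2, t1.3, t3.1} {t2.1} {t2.2, t3.3} {t2.3, t3.2}, out.j being that stage's outer ports


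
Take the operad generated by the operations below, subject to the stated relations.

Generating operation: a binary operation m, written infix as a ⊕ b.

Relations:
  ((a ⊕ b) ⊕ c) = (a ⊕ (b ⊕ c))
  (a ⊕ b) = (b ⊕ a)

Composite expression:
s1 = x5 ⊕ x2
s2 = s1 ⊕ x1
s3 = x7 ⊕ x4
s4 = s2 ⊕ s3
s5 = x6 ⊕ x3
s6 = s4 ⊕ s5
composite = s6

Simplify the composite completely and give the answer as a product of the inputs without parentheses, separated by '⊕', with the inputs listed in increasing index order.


x1 ⊕ x2 ⊕ x3 ⊕ x4 ⊕ x5 ⊕ x6 ⊕ x7

Both nesting and order wash out for m; what remains is which x's occur.
(x5 ⊕ x2) spells out as x5 ⊕ x2
((x5 ⊕ x2) ⊕ x1) spells out as x5 ⊕ x2 ⊕ x1
(x7 ⊕ x4) spells out as x7 ⊕ x4
(((x5 ⊕ x2) ⊕ x1) ⊕ (x7 ⊕ x4)) spells out as x5 ⊕ x2 ⊕ x1 ⊕ x7 ⊕ x4
(x6 ⊕ x3) spells out as x6 ⊕ x3
((((x5 ⊕ x2) ⊕ x1) ⊕ (x7 ⊕ x4)) ⊕ (x6 ⊕ x3)) spells out as x5 ⊕ x2 ⊕ x1 ⊕ x7 ⊕ x4 ⊕ x6 ⊕ x3
putting the inputs in ascending order: x1 ⊕ x2 ⊕ x3 ⊕ x4 ⊕ x5 ⊕ x6 ⊕ x7


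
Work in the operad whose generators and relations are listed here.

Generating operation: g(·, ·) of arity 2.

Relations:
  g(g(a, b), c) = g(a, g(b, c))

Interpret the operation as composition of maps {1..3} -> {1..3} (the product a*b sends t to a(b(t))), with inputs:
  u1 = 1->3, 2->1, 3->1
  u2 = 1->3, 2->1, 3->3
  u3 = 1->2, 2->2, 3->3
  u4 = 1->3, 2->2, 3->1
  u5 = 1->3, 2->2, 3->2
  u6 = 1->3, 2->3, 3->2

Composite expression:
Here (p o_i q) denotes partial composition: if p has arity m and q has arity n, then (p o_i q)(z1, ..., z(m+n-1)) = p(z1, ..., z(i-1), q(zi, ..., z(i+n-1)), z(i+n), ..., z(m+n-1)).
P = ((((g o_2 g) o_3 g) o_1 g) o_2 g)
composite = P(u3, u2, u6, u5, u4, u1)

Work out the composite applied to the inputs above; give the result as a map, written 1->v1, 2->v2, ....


1->2, 2->3, 3->3


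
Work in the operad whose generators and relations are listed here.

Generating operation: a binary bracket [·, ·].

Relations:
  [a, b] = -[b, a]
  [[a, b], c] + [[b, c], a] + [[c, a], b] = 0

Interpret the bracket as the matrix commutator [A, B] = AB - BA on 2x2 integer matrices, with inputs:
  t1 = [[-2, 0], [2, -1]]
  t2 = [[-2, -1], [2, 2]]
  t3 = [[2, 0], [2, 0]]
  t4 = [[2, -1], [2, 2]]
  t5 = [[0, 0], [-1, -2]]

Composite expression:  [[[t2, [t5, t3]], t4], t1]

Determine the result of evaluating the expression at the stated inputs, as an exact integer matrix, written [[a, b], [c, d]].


[[-24, -12], [120, 24]]


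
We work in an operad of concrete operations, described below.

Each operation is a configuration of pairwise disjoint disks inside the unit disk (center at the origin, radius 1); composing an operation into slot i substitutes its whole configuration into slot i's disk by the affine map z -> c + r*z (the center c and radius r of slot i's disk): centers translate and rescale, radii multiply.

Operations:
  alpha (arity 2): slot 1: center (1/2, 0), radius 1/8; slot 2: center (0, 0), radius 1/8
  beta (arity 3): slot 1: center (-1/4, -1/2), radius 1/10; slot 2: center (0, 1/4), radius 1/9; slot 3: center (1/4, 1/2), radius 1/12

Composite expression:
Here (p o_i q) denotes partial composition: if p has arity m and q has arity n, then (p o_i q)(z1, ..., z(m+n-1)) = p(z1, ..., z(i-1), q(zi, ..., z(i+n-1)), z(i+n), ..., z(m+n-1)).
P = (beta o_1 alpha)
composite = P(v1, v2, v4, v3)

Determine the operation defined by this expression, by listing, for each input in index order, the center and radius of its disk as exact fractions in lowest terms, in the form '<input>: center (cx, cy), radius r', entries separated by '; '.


v1: center (-1/5, -1/2), radius 1/80; v2: center (-1/4, -1/2), radius 1/80; v3: center (1/4, 1/2), radius 1/12; v4: center (0, 1/4), radius 1/9


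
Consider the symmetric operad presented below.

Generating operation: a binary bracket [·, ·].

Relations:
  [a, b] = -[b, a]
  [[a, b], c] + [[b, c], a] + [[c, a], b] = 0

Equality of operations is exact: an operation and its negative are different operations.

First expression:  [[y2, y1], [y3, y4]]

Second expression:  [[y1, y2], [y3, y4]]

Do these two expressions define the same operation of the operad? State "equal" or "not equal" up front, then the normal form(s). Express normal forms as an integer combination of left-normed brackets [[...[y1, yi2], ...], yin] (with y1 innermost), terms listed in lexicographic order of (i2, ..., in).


not equal — first -[[[y1, y2], y3], y4] + [[[y1, y2], y4], y3], second [[[y1, y2], y3], y4] - [[[y1, y2], y4], y3]

Reducing the first expression gives -[[[y1, y2], y3], y4] + [[[y1, y2], y4], y3]
Reducing the second expression gives [[[y1, y2], y3], y4] - [[[y1, y2], y4], y3]
No match — not equal.


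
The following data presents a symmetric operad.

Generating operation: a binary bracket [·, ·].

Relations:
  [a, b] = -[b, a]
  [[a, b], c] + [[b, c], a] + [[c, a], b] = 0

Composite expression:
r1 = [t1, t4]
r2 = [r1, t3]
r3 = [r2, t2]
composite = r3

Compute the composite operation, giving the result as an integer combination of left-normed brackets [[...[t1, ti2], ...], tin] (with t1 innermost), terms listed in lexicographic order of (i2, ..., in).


[[[t1, t4], t3], t2]

A multilinear Lie element is pinned by t1-initial words (t1 innermost).
Composite bracket: [[[t1, t4], t3], t2]
Each bracket splits as ab - ba, giving 8 signed words (2^3 = 8).
The t1-initial words carry the normal form:
  t1t4t3t2 appears with sign +1, giving the term +[[[t1, t4], t3], t2]


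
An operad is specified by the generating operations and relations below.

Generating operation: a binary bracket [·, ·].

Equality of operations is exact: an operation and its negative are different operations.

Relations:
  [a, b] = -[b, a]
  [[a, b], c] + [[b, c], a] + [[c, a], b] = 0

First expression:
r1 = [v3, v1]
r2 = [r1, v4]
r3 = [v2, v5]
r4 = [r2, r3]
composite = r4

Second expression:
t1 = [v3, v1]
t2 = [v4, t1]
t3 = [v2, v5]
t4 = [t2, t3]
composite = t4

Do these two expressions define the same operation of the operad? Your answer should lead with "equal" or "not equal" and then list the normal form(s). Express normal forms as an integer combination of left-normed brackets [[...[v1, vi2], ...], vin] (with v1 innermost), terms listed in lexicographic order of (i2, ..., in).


not equal; the first gives -[[[[v1, v3], v4], v2], v5] + [[[[v1, v3], v4], v5], v2] and the second [[[[v1, v3], v4], v2], v5] - [[[[v1, v3], v4], v5], v2]

Reducing the first expression gives -[[[[v1, v3], v4], v2], v5] + [[[[v1, v3], v4], v5], v2]
Reducing the second expression gives [[[[v1, v3], v4], v2], v5] - [[[[v1, v3], v4], v5], v2]
Different reductions; not equal.


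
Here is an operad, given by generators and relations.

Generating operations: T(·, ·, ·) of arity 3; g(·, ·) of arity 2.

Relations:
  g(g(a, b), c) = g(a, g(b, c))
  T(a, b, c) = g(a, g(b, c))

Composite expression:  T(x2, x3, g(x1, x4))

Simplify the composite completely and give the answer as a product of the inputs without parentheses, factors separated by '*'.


x2 * x3 * x1 * x4

All parenthesizations of T agree; list the x-inputs left to right.
g(x1, x4) spells out as x1 * x4
T(x2, x3, g(x1, x4)) spells out as x2 * x3 * x1 * x4


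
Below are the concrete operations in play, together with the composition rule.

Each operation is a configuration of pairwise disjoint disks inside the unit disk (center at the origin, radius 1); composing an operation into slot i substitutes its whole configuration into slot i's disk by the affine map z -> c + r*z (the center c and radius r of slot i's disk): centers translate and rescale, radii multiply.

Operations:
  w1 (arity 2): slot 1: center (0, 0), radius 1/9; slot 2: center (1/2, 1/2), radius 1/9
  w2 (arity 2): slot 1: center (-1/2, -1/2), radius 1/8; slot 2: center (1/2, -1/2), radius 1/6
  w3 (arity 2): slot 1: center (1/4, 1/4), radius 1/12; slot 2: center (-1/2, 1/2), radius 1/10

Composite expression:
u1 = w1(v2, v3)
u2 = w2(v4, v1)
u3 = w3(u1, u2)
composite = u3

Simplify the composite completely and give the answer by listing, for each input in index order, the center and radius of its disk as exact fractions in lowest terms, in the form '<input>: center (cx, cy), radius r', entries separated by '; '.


v1: center (-9/20, 9/20), radius 1/60; v2: center (1/4, 1/4), radius 1/108; v3: center (7/24, 7/24), radius 1/108; v4: center (-11/20, 9/20), radius 1/80

Only the slot chain above each v matters under w3; compose those maps.
tracing v2 down its 2-map path: center (1/4, 1/4), radius 1/108
tracing v3 down its 2-map path: center (7/24, 7/24), radius 1/108
tracing v4 down its 2-map path: center (-11/20, 9/20), radius 1/80
tracing v1 down its 2-map path: center (-9/20, 9/20), radius 1/60


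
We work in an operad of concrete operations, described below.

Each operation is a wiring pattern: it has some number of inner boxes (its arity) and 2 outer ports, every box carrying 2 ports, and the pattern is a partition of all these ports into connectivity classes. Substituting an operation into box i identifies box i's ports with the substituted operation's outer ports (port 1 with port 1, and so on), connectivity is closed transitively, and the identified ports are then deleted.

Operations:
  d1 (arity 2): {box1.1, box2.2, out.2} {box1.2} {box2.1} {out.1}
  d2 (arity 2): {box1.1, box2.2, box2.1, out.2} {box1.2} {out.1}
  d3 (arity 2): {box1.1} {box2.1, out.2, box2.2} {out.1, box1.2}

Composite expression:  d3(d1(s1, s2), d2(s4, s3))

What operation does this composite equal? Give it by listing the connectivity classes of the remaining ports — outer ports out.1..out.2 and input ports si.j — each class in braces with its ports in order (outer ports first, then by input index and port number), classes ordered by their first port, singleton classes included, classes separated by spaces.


{out.1, s1.1, s2.2} {out.2, s3.1, s3.2, s4.1} {s1.2} {s2.1} {s4.2}

After gluing at d3, chains via deleted ports link the s-ports.
d1 over (s1, s2) gives {out.1} {out.2, s1.1, s2.2} {s1.2} {s2.1}, out.j being that stage's outer ports
d2 over (s4, s3) gives {out.1} {out.2, s3.1, s3.2, s4.1} {s4.2}, out.j being that stage's outer ports
d3 over (s1, s2, s4, s3) gives {out.1, s1.1, s2.2} {out.2, s3.1, s3.2, s4.1} {s1.2} {s2.1} {s4.2}, out.j being that stage's outer ports


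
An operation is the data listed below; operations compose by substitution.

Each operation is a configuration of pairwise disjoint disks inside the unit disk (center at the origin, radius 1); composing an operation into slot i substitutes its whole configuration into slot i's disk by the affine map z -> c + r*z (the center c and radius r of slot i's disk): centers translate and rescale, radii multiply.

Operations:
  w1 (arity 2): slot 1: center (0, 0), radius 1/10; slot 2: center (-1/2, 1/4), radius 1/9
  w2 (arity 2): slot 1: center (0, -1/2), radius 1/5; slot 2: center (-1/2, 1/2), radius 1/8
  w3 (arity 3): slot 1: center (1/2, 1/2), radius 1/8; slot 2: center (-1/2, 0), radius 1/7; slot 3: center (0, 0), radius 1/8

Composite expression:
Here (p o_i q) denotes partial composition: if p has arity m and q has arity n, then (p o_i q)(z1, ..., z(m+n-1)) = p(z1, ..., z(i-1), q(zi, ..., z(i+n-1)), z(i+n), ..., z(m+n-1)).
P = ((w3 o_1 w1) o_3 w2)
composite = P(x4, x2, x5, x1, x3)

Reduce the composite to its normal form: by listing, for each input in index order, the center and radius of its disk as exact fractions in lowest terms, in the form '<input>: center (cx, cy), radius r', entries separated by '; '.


x1: center (-4/7, 1/14), radius 1/56; x2: center (7/16, 17/32), radius 1/72; x3: center (0, 0), radius 1/8; x4: center (1/2, 1/2), radius 1/80; x5: center (-1/2, -1/14), radius 1/35

Affine substitution under w3: radii multiply and x-centers shift.
tracing x4 down its 2-map path: center (1/2, 1/2), radius 1/80
tracing x2 down its 2-map path: center (7/16, 17/32), radius 1/72
tracing x5 down its 2-map path: center (-1/2, -1/14), radius 1/35
tracing x1 down its 2-map path: center (-4/7, 1/14), radius 1/56
tracing x3 down its 1-map path: center (0, 0), radius 1/8


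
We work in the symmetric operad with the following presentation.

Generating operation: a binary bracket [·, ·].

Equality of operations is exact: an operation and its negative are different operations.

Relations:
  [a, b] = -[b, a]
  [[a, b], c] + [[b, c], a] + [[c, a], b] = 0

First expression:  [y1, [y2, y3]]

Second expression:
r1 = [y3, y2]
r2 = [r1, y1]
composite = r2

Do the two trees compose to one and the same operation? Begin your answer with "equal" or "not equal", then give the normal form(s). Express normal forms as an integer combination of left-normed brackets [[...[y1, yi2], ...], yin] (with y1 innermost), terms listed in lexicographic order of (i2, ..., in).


equal — both sides give [[y1, y2], y3] - [[y1, y3], y2]


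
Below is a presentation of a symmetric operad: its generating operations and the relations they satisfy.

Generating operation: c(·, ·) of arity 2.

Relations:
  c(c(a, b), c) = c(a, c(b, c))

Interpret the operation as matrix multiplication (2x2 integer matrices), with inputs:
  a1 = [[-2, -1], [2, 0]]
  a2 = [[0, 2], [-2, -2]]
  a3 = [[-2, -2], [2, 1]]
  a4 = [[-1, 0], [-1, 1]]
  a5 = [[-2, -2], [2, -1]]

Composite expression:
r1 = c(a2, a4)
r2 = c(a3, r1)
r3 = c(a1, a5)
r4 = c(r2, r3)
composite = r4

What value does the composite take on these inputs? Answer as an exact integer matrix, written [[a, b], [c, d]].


[[-8, -20], [-8, -8]]


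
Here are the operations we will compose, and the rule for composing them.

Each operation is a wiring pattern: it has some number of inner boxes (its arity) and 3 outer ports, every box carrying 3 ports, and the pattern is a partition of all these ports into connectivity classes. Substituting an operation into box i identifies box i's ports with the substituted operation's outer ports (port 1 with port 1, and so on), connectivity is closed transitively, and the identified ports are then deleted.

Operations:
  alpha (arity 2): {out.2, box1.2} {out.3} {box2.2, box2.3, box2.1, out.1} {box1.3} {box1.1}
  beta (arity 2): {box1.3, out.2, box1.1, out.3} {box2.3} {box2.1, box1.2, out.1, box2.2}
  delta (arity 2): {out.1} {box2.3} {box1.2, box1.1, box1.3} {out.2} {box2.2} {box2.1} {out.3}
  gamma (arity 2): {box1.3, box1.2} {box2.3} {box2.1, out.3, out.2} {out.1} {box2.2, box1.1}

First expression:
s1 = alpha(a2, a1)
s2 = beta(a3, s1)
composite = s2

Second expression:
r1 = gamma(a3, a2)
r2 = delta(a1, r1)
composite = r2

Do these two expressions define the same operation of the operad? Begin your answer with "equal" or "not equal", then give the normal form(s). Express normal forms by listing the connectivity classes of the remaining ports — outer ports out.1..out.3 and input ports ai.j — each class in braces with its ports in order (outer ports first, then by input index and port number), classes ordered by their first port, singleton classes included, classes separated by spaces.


not equal: they reduce to {out.1, a1.1, a1.2, a1.3, a2.2, a3.2} {out.2, out.3, a3.1, a3.3} {a2.1} {a2.3} and {out.1} {out.2} {out.3} {a1.1, a1.2, a1.3} {a2.1} {a2.2, a3.1} {a2.3} {a3.2, a3.3}

The first expression reduces to {out.1, a1.1, a1.2, a1.3, a2.2, a3.2} {out.2, out.3, a3.1, a3.3} {a2.1} {a2.3}
The second expression reduces to {out.1} {out.2} {out.3} {a1.1, a1.2, a1.3} {a2.1} {a2.2, a3.1} {a2.3} {a3.2, a3.3}
Distinct normal forms: not equal.


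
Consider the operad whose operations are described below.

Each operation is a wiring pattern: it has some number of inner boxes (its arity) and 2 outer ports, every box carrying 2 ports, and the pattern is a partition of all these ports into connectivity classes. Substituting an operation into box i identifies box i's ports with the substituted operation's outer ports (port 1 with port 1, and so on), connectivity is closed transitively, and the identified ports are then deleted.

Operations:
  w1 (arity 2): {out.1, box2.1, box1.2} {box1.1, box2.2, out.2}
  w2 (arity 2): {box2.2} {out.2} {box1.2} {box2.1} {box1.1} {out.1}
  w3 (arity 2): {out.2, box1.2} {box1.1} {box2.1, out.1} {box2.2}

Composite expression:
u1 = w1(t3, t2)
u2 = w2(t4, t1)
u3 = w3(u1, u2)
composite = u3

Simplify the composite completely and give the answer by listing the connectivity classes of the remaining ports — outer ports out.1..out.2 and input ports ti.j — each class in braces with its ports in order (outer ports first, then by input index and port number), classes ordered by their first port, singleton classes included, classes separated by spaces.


Reachability decides: close wires over w3-identified ports.
w1 over (t3, t2) gives {out.1, t2.1, t3.2} {out.2, t2.2, t3.1}, out.j being that stage's outer ports
w2 over (t4, t1) gives {out.1} {out.2} {t1.1} {t1.2} {t4.1} {t4.2}, out.j being that stage's outer ports
w3 over (t3, t2, t4, t1) gives {out.1} {out.2, t2.2, t3.1} {t1.1} {t1.2} {t2.1, t3.2} {t4.1} {t4.2}, out.j being that stage's outer ports

{out.1} {out.2, t2.2, t3.1} {t1.1} {t1.2} {t2.1, t3.2} {t4.1} {t4.2}


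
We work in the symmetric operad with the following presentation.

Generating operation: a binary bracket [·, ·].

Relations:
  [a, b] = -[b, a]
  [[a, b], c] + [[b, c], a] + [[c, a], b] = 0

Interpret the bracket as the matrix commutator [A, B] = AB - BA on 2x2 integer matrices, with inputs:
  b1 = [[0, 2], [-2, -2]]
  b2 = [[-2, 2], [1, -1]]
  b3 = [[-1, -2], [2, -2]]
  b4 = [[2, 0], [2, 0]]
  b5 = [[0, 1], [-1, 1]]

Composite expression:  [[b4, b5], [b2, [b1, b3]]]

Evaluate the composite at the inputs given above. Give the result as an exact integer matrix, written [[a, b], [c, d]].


[b4, b5] = [[-2, 2], [0, 2]]
[b1, b3] = [[0, -6], [-6, 0]]
[b2, [b1, b3]] = [[-6, 6], [-6, 6]]
[[b4, b5], [b2, [b1, b3]]] = [[-12, 0], [-24, 12]]

[[-12, 0], [-24, 12]]


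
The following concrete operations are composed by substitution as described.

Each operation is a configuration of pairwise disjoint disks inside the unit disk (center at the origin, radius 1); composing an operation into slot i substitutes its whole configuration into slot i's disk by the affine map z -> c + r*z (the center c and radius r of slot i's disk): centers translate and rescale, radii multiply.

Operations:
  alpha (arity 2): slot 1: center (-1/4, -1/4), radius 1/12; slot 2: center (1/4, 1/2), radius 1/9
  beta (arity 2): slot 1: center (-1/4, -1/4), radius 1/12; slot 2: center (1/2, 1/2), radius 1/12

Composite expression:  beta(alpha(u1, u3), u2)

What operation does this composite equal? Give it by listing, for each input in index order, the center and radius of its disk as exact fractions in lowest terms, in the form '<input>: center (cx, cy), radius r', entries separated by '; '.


Affine substitution under beta: radii multiply and u-centers shift.
tracing u1 down its 2-map path: center (-13/48, -13/48), radius 1/144
tracing u3 down its 2-map path: center (-11/48, -5/24), radius 1/108
tracing u2 down its 1-map path: center (1/2, 1/2), radius 1/12

u1: center (-13/48, -13/48), radius 1/144; u2: center (1/2, 1/2), radius 1/12; u3: center (-11/48, -5/24), radius 1/108


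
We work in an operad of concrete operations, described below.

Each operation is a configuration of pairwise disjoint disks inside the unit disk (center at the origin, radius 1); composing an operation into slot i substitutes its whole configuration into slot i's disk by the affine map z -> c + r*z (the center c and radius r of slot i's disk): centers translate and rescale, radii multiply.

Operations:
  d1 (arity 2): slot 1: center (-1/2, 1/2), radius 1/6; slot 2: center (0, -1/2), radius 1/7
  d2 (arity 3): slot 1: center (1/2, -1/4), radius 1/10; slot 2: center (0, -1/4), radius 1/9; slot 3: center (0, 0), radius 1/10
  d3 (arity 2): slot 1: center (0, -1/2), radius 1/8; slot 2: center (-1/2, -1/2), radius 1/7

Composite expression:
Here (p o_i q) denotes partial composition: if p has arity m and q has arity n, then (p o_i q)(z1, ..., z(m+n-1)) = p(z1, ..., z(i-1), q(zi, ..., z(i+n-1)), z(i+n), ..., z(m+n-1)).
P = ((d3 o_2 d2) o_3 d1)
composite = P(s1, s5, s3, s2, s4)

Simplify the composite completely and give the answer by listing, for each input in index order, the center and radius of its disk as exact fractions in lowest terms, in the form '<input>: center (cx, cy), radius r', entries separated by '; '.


Below d3, radii multiply path by path; the s-disk centers shift.
for s1, the 1-step affine chain lands on center (0, -1/2), radius 1/8
for s5, the 2-step affine chain lands on center (-3/7, -15/28), radius 1/70
for s3, the 3-step affine chain lands on center (-32/63, -19/36), radius 1/378
for s2, the 3-step affine chain lands on center (-1/2, -137/252), radius 1/441
for s4, the 2-step affine chain lands on center (-1/2, -1/2), radius 1/70

s1: center (0, -1/2), radius 1/8; s2: center (-1/2, -137/252), radius 1/441; s3: center (-32/63, -19/36), radius 1/378; s4: center (-1/2, -1/2), radius 1/70; s5: center (-3/7, -15/28), radius 1/70


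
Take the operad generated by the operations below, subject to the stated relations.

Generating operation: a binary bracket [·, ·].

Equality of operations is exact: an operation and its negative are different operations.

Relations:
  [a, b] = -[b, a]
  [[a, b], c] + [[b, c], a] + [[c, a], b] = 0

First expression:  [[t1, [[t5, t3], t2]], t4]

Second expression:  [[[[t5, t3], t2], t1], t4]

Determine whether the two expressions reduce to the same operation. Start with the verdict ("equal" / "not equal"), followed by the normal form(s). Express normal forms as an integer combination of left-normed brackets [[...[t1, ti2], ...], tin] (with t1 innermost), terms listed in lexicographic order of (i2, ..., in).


not equal; the first gives [[[[t1, t2], t3], t5], t4] - [[[[t1, t2], t5], t3], t4] - [[[[t1, t3], t5], t2], t4] + [[[[t1, t5], t3], t2], t4] and the second -[[[[t1, t2], t3], t5], t4] + [[[[t1, t2], t5], t3], t4] + [[[[t1, t3], t5], t2], t4] - [[[[t1, t5], t3], t2], t4]

Reducing the first expression gives [[[[t1, t2], t3], t5], t4] - [[[[t1, t2], t5], t3], t4] - [[[[t1, t3], t5], t2], t4] + [[[[t1, t5], t3], t2], t4]
Reducing the second expression gives -[[[[t1, t2], t3], t5], t4] + [[[[t1, t2], t5], t3], t4] + [[[[t1, t3], t5], t2], t4] - [[[[t1, t5], t3], t2], t4]
They disagree, so not equal.


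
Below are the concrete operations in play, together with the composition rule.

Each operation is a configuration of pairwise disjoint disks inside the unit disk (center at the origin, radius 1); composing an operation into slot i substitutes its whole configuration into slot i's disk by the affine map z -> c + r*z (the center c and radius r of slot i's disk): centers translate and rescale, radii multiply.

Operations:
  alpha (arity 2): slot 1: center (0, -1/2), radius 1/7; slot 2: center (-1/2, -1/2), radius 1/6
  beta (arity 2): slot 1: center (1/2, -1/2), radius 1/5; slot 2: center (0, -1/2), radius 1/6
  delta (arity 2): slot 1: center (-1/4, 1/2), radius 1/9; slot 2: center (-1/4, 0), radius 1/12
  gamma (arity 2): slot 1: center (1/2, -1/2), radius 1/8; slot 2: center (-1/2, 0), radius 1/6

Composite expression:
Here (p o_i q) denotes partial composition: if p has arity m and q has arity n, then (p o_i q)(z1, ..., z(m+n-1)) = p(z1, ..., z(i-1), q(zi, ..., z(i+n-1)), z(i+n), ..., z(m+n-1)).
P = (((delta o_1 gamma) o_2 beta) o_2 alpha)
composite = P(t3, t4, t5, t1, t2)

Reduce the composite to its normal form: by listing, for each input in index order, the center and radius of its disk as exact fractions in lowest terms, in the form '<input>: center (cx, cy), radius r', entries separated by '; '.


Nesting under delta composes maps z -> c + r*z down each t-path.
tracing t3 down its 2-map path: center (-7/36, 4/9), radius 1/72
tracing t4 down its 4-map path: center (-8/27, 22/45), radius 1/1890
tracing t5 down its 4-map path: center (-161/540, 22/45), radius 1/1620
tracing t1 down its 3-map path: center (-11/36, 53/108), radius 1/324
tracing t2 down its 1-map path: center (-1/4, 0), radius 1/12

t1: center (-11/36, 53/108), radius 1/324; t2: center (-1/4, 0), radius 1/12; t3: center (-7/36, 4/9), radius 1/72; t4: center (-8/27, 22/45), radius 1/1890; t5: center (-161/540, 22/45), radius 1/1620


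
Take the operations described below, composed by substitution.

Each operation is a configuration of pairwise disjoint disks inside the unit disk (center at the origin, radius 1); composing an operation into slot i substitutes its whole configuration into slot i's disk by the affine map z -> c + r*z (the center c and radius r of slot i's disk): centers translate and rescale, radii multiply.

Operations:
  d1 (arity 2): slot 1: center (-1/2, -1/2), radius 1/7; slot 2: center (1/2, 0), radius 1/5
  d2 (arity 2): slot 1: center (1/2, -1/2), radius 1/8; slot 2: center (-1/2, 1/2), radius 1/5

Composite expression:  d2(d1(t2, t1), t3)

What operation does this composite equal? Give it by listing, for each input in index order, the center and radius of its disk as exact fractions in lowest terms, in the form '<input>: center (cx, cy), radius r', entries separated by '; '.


t1: center (9/16, -1/2), radius 1/40; t2: center (7/16, -9/16), radius 1/56; t3: center (-1/2, 1/2), radius 1/5

Below d2, radii multiply path by path; the t-disk centers shift.
input t2: applying the 2 nested substitutions gives center (7/16, -9/16), radius 1/56
input t1: applying the 2 nested substitutions gives center (9/16, -1/2), radius 1/40
input t3: applying the 1 nested substitution gives center (-1/2, 1/2), radius 1/5


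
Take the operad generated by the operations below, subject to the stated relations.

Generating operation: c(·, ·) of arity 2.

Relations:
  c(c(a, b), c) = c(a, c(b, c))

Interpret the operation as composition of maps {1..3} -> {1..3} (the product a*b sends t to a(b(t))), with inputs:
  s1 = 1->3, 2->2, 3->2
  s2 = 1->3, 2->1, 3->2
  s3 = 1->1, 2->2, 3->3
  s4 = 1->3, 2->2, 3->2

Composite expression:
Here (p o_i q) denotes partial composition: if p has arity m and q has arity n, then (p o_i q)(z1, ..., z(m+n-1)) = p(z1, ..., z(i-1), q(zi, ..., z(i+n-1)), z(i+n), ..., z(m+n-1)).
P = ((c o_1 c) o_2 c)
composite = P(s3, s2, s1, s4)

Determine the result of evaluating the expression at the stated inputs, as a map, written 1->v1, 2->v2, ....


1->1, 2->1, 3->1

c(s2, s1) = 1->2, 2->1, 3->1
c(s3, c(s2, s1)) = 1->2, 2->1, 3->1
c(c(s3, c(s2, s1)), s4) = 1->1, 2->1, 3->1


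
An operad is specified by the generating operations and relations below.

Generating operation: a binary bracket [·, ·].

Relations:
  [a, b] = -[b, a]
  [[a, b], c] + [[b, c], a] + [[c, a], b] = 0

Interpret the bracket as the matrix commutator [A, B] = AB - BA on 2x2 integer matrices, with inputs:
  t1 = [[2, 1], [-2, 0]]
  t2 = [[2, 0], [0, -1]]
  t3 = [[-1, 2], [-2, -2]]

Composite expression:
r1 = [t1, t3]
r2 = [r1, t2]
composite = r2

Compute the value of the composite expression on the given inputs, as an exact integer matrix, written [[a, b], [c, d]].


[[0, -9], [6, 0]]

[t1, t3] = [[2, 3], [2, -2]]
[[t1, t3], t2] = [[0, -9], [6, 0]]


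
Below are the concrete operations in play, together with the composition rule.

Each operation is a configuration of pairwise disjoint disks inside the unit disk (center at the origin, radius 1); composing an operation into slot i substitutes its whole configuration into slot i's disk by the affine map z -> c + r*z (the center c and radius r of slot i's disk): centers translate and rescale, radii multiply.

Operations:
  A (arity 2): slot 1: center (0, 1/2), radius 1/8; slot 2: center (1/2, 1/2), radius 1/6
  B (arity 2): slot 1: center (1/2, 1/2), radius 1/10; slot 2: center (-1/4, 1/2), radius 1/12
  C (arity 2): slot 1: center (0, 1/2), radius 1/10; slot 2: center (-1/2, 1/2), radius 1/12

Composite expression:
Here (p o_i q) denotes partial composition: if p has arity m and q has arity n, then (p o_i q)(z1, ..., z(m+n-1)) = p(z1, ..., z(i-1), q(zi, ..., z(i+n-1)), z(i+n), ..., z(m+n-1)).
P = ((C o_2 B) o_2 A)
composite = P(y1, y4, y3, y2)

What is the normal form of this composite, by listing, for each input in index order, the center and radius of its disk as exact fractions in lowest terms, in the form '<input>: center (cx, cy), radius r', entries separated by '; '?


y1: center (0, 1/2), radius 1/10; y2: center (-25/48, 13/24), radius 1/144; y3: center (-109/240, 131/240), radius 1/720; y4: center (-11/24, 131/240), radius 1/960

Affine substitution under C: radii multiply and y-centers shift.
for y1, the 1-step affine chain lands on center (0, 1/2), radius 1/10
for y4, the 3-step affine chain lands on center (-11/24, 131/240), radius 1/960
for y3, the 3-step affine chain lands on center (-109/240, 131/240), radius 1/720
for y2, the 2-step affine chain lands on center (-25/48, 13/24), radius 1/144


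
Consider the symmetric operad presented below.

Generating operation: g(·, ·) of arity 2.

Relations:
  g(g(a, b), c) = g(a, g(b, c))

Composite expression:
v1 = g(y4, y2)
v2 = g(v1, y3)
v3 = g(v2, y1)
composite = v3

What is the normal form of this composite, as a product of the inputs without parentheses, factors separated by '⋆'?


y4 ⋆ y2 ⋆ y3 ⋆ y1

All parenthesizations of g agree; list the y-inputs left to right.
g(y4, y2) reduces to y4 ⋆ y2
g(g(y4, y2), y3) reduces to y4 ⋆ y2 ⋆ y3
g(g(g(y4, y2), y3), y1) reduces to y4 ⋆ y2 ⋆ y3 ⋆ y1


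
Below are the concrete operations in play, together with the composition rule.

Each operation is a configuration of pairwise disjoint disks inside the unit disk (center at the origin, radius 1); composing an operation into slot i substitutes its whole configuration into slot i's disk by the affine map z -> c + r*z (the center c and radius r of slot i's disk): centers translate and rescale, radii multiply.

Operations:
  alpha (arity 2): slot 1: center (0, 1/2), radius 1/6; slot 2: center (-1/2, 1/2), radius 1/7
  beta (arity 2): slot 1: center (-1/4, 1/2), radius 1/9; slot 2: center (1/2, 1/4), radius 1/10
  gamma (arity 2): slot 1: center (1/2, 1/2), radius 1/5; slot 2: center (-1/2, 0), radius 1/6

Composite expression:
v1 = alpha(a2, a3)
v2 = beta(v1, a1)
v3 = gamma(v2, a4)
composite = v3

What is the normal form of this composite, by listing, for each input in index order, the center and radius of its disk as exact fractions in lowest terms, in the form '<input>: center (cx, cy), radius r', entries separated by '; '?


Affine substitution under gamma: radii multiply and a-centers shift.
a2: after 3 affine steps, its disk has center (9/20, 11/18), radius 1/270
a3: after 3 affine steps, its disk has center (79/180, 11/18), radius 1/315
a1: after 2 affine steps, its disk has center (3/5, 11/20), radius 1/50
a4: after 1 affine step, its disk has center (-1/2, 0), radius 1/6

a1: center (3/5, 11/20), radius 1/50; a2: center (9/20, 11/18), radius 1/270; a3: center (79/180, 11/18), radius 1/315; a4: center (-1/2, 0), radius 1/6


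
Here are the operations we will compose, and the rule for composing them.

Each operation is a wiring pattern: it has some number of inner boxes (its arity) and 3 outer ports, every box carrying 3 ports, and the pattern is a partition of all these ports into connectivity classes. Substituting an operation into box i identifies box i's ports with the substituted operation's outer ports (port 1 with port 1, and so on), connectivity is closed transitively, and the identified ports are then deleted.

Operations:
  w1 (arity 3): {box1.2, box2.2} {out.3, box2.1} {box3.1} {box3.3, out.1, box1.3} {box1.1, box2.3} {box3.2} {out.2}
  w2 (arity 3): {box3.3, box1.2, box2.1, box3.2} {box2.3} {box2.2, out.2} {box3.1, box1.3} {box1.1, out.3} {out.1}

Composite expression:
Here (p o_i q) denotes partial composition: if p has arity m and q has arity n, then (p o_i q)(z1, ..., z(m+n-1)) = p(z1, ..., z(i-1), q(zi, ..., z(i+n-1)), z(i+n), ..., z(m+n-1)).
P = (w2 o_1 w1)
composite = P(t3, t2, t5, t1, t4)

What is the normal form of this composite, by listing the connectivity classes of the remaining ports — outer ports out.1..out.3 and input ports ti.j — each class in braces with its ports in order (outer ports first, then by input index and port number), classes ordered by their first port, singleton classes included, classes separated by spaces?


{out.1} {out.2, t1.2} {out.3, t3.3, t5.3} {t1.1, t4.2, t4.3} {t1.3} {t2.1, t4.1} {t2.2, t3.2} {t2.3, t3.1} {t5.1} {t5.2}

Reachability decides: close wires over w2-identified ports.
through w1, on inputs (t3, t2, t5): {out.1, t3.3, t5.3} {out.2} {out.3, t2.1} {t2.2, t3.2} {t2.3, t3.1} {t5.1} {t5.2} (out.j = stage outer ports)
through w2, on inputs (t3, t2, t5, t1, t4): {out.1} {out.2, t1.2} {out.3, t3.3, t5.3} {t1.1, t4.2, t4.3} {t1.3} {t2.1, t4.1} {t2.2, t3.2} {t2.3, t3.1} {t5.1} {t5.2} (out.j = stage outer ports)


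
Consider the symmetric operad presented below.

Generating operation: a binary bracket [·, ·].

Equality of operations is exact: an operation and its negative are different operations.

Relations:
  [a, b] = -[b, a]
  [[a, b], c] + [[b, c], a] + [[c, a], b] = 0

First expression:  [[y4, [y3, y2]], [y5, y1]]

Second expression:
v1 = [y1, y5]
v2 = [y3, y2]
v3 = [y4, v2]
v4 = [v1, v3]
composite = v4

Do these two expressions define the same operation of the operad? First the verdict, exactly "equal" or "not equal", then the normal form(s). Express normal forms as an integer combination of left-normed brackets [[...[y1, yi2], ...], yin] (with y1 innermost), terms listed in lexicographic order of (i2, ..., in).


The first expression, normalized: [[[[y1, y5], y2], y3], y4] - [[[[y1, y5], y3], y2], y4] - [[[[y1, y5], y4], y2], y3] + [[[[y1, y5], y4], y3], y2]
The second expression, normalized: [[[[y1, y5], y2], y3], y4] - [[[[y1, y5], y3], y2], y4] - [[[[y1, y5], y4], y2], y3] + [[[[y1, y5], y4], y3], y2]
Identical normal forms: equal.

equal; both compose to [[[[y1, y5], y2], y3], y4] - [[[[y1, y5], y3], y2], y4] - [[[[y1, y5], y4], y2], y3] + [[[[y1, y5], y4], y3], y2]


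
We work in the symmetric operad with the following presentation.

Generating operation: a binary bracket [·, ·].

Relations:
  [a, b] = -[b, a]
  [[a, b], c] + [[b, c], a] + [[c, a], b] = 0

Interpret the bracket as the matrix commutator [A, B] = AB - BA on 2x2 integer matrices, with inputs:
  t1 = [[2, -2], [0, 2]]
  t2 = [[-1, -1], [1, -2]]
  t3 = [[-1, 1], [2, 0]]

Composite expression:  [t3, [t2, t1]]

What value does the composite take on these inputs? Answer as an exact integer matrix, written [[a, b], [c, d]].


[[4, -2], [8, -4]]

[t2, t1] = [[2, -2], [0, -2]]
[t3, [t2, t1]] = [[4, -2], [8, -4]]


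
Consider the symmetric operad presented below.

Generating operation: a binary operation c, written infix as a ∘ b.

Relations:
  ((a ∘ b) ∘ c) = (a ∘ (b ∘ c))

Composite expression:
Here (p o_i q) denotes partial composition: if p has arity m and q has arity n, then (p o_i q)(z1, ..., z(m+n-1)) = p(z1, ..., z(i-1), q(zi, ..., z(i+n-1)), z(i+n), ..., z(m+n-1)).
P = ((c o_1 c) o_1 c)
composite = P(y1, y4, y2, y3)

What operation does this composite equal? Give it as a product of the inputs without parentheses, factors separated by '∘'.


y1 ∘ y4 ∘ y2 ∘ y3

Associativity of c dissolves the nesting; only the y-input order survives.
(y1 ∘ y4) unparenthesizes to y1 ∘ y4
((y1 ∘ y4) ∘ y2) unparenthesizes to y1 ∘ y4 ∘ y2
(((y1 ∘ y4) ∘ y2) ∘ y3) unparenthesizes to y1 ∘ y4 ∘ y2 ∘ y3


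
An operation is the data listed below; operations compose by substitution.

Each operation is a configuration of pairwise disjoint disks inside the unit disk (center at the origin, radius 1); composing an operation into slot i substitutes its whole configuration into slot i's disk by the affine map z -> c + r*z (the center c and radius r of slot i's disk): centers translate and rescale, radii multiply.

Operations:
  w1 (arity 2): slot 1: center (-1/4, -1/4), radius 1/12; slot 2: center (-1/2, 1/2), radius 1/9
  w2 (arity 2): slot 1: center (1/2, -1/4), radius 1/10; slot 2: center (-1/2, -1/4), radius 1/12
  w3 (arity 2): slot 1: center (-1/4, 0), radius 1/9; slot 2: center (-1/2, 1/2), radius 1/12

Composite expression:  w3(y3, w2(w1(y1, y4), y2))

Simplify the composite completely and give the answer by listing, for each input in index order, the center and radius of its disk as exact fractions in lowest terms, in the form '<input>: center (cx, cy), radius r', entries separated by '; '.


y1: center (-221/480, 229/480), radius 1/1440; y2: center (-13/24, 23/48), radius 1/144; y3: center (-1/4, 0), radius 1/9; y4: center (-37/80, 29/60), radius 1/1080

Follow each y-input down from w3: c' goes to c + r*c', radius to r*r'.
input y3: applying the 1 nested substitution gives center (-1/4, 0), radius 1/9
input y1: applying the 3 nested substitutions gives center (-221/480, 229/480), radius 1/1440
input y4: applying the 3 nested substitutions gives center (-37/80, 29/60), radius 1/1080
input y2: applying the 2 nested substitutions gives center (-13/24, 23/48), radius 1/144


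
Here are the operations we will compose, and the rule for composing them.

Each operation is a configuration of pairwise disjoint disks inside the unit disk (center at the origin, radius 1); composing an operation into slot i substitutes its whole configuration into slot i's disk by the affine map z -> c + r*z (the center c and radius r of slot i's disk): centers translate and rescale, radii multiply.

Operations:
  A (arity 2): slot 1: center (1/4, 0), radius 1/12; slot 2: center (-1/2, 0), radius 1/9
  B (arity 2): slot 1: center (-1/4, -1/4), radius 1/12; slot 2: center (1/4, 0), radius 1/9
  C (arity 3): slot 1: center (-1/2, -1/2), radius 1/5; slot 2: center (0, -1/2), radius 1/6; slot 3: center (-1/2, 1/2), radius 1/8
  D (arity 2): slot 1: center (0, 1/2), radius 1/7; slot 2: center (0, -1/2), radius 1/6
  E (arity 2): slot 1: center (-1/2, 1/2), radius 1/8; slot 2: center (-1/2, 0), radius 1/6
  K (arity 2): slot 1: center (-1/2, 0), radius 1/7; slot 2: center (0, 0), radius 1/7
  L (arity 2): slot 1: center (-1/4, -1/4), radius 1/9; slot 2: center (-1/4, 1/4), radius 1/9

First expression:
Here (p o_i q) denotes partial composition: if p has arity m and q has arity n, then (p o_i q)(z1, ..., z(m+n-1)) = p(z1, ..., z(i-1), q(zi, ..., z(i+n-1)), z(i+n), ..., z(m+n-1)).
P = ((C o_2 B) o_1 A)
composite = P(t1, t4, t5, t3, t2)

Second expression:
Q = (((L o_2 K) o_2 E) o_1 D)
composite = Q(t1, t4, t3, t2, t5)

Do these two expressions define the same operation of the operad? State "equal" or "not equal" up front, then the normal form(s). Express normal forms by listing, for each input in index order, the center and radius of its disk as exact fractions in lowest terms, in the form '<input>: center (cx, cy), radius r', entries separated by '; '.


The first expression reduces to t1: center (-9/20, -1/2), radius 1/60; t2: center (-1/2, 1/2), radius 1/8; t3: center (1/24, -1/2), radius 1/54; t4: center (-3/5, -1/2), radius 1/45; t5: center (-1/24, -13/24), radius 1/72
The second expression reduces to t1: center (-1/4, -7/36), radius 1/63; t2: center (-79/252, 1/4), radius 1/378; t3: center (-79/252, 65/252), radius 1/504; t4: center (-1/4, -11/36), radius 1/54; t5: center (-1/4, 1/4), radius 1/63
Distinct normal forms: not equal.

not equal — first t1: center (-9/20, -1/2), radius 1/60; t2: center (-1/2, 1/2), radius 1/8; t3: center (1/24, -1/2), radius 1/54; t4: center (-3/5, -1/2), radius 1/45; t5: center (-1/24, -13/24), radius 1/72, second t1: center (-1/4, -7/36), radius 1/63; t2: center (-79/252, 1/4), radius 1/378; t3: center (-79/252, 65/252), radius 1/504; t4: center (-1/4, -11/36), radius 1/54; t5: center (-1/4, 1/4), radius 1/63
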